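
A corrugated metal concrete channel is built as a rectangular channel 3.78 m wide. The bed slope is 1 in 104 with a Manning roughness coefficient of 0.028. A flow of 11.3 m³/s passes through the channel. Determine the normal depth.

y_n = 1.09 m

Manning's equation rearranged: A R^(2/3) = nQ / (1·√S) = 0.028 × 11.3 / (√0.009615) = 3.227.
Try y = 1.37 m: A R^(2/3) = 4.441 — high.
Try y = 0.796 m: A R^(2/3) = 2.044 — low.
Try y = 1.09 m: A R^(2/3) = 3.221 — close enough.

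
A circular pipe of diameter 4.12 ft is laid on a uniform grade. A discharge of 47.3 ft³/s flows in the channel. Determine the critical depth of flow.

y_c = 2.04 ft

At critical depth, Q² T / (g A³) = 1, i.e. A³/T = Q²/g = 47.3²/32.2 = 69.48.
At y = 2.31 ft: A³/T = 111.3 — too large.
At y = 2.04 ft: A³/T = 69.26 — ≈ 69.48.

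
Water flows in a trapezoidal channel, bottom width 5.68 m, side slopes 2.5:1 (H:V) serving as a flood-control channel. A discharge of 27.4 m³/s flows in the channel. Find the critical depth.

y_c = 1.12 m

At critical depth, Q² T / (g A³) = 1, i.e. A³/T = Q²/g = 27.4²/9.81 = 76.53.
Trying y = 1.4 m: A³/T = 167.4 — too large.
Trying y = 0.966 m: A³/T = 45.5 — too small.
Trying y = 1.12 m: A³/T = 75.95 — close enough.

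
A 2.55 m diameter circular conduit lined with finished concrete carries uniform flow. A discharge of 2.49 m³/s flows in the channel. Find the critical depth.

y_c = 0.695 m

At critical depth, Q² T / (g A³) = 1, i.e. A³/T = Q²/g = 2.49²/9.81 = 0.632.
Trying y = 0.868 m: A³/T = 1.493 — high.
Trying y = 0.565 m: A³/T = 0.2814 — low.
Trying y = 0.695 m: A³/T = 0.6308 — close enough.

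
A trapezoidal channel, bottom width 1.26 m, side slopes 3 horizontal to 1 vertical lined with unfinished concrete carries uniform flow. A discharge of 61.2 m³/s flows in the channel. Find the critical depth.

y_c = 2.23 m

At critical depth, Q² T / (g A³) = 1, i.e. A³/T = Q²/g = 61.2²/9.81 = 381.8.
Trying y = 2.56 m: A³/T = 721.3 — high.
Trying y = 1.85 m: A³/T = 161.8 — low.
Trying y = 2.23 m: A³/T = 380.6 — ≈ 381.8.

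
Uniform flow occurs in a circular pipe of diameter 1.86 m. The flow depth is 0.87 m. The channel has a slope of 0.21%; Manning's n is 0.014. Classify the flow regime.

subcritical

For a circular section of diameter D = 1.86 m at depth y = 0.87 m, the central angle is θ = 2 arccos(1 − 2y/D) = 3.012 rad. Then A = (D²/8)(θ − sin θ) = 1.247 m² and P = Dθ/2 = 2.802 m.
Hydraulic radius R = A/P = 1.247/2.802 = 0.4451 m.
V = (1/n) R^(2/3) √S = (1/0.014) × 0.4451^(2/3) × √0.0021 = 1.908 m/s. Hydraulic depth D_h = A/T = 1.247/1.856 = 0.6719 m.
Froude number Fr = V/√(g·D_h) = 1.908/√(9.81×0.6719) = 0.743, which is less than 1, so the flow is subcritical.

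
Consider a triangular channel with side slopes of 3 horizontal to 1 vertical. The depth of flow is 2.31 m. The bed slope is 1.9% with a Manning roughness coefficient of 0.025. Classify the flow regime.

supercritical

For a triangular section with side slope z = 3: A = zy² = 3×2.31² = 16.01 m²; P = 2y√(1+z²) = 2×2.31×3.162 = 14.61 m.
Hydraulic radius R = A/P = 16.01/14.61 = 1.096 m.
V = (1/n) R^(2/3) √S = (1/0.025) × 1.096^(2/3) × √0.019 = 5.86 m/s. Hydraulic depth D_h = A/T = 16.01/13.86 = 1.155 m.
Froude number Fr = V/√(g·D_h) = 5.86/√(9.81×1.155) = 1.74, which is greater than 1, so the flow is supercritical.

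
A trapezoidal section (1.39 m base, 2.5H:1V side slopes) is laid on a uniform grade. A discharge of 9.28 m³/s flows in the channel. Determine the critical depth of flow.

At critical depth, Q² T / (g A³) = 1, i.e. A³/T = Q²/g = 9.28²/9.81 = 8.779.
Trying y = 0.687 m: A³/T = 2.017 — low.
Trying y = 0.988 m: A³/T = 8.763 — close enough.

y_c = 0.988 m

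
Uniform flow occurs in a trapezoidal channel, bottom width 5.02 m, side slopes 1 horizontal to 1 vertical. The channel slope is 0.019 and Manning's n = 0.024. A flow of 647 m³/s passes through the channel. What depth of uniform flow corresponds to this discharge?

Manning's equation rearranged: A R^(2/3) = nQ / (1·√S) = 0.024 × 647 / (√0.019) = 112.7.
At y = 5.92 m: A R^(2/3) = 134 — over.
At y = 4.14 m: A R^(2/3) = 65.44 — short.
At y = 5.44 m: A R^(2/3) = 112.7 — close enough.

y_n = 5.44 m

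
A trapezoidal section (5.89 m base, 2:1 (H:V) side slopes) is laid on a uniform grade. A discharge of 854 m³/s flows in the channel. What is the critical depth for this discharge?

At critical depth, Q² T / (g A³) = 1, i.e. A³/T = Q²/g = 854²/9.81 = 74340.
At y = 8.54 m: A³/T = 188500 — over.
At y = 5.44 m: A³/T = 27460 — short.
At y = 6.89 m: A³/T = 74420 — ≈ 74340.

y_c = 6.89 m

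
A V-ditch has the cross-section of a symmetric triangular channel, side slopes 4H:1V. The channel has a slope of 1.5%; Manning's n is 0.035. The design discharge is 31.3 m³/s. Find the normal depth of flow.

y_n = 1.62 m

Manning's equation rearranged: A R^(2/3) = nQ / (1·√S) = 0.035 × 31.3 / (√0.015) = 8.945.
Trying y = 1.42 m: A R^(2/3) = 6.291 — too small.
Trying y = 1.99 m: A R^(2/3) = 15.47 — too large.
Trying y = 1.62 m: A R^(2/3) = 8.939 — ≈ 8.945.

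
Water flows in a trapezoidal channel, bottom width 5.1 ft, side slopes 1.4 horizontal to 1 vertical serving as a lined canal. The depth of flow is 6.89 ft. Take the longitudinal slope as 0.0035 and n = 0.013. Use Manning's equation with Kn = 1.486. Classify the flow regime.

supercritical

With bottom width b = 5.1 ft and side slope z = 1.4: A = (b + zy)y = (5.1 + 1.4×6.89)×6.89 = 101.6 ft²; P = b + 2y√(1+z²) = 5.1 + 2×6.89×1.72 = 28.81 ft.
Hydraulic radius R = A/P = 101.6/28.81 = 3.527 ft.
V = (1.486/n) R^(2/3) √S = (1.486/0.013) × 3.527^(2/3) × √0.0035 = 15.67 ft/s. Hydraulic depth D_h = A/T = 101.6/24.39 = 4.165 ft.
Froude number Fr = V/√(g·D_h) = 15.67/√(32.2×4.165) = 1.35, which is greater than 1, so the flow is supercritical.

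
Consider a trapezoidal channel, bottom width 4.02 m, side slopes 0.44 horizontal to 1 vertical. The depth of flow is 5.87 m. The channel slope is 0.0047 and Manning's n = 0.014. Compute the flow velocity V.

V = 8.53 m/s

With bottom width b = 4.02 m and side slope z = 0.44: A = (b + zy)y = (4.02 + 0.44×5.87)×5.87 = 38.76 m²; P = b + 2y√(1+z²) = 4.02 + 2×5.87×1.093 = 16.85 m.
Hydraulic radius R = A/P = 38.76/16.85 = 2.301 m.
From Manning's equation, V = (1/n) R^(2/3) S^(1/2) = (1/0.014) × 2.301^(2/3) × 0.0047^(1/2) = 8.53 m/s.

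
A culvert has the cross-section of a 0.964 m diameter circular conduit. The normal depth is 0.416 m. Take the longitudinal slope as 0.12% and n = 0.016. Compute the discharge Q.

Q = 0.237 m³/s

For a circular section of diameter D = 0.964 m at depth y = 0.416 m, the central angle is θ = 2 arccos(1 − 2y/D) = 2.867 rad. Then A = (D²/8)(θ − sin θ) = 0.3015 m² and P = Dθ/2 = 1.382 m.
Hydraulic radius R = A/P = 0.3015/1.382 = 0.2182 m.
Manning's equation: Q = (1/n) A R^(2/3) S^(1/2) = (1/0.016) × 0.3015 × 0.2182^(2/3) × 0.0012^(1/2) = 0.237 m³/s.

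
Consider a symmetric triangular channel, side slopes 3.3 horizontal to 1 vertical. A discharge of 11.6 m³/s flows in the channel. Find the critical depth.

y_c = 1.2 m

At critical depth, Q² T / (g A³) = 1, i.e. A³/T = Q²/g = 11.6²/9.81 = 13.72.
Trying y = 0.848 m: A³/T = 2.388 — short.
Trying y = 1.3 m: A³/T = 20.22 — over.
Trying y = 1.2 m: A³/T = 13.55 — close enough.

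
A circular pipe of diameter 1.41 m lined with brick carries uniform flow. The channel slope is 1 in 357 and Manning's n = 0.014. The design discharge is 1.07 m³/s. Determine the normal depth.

y_n = 0.588 m

Manning's equation rearranged: A R^(2/3) = nQ / (1·√S) = 0.014 × 1.07 / (√0.002801) = 0.283.
Try y = 0.703 m: A R^(2/3) = 0.3877 — high.
Try y = 0.505 m: A R^(2/3) = 0.2139 — low.
Try y = 0.588 m: A R^(2/3) = 0.2832 — ≈ 0.283.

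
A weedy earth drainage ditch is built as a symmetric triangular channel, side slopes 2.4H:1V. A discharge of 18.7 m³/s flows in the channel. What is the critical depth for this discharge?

At critical depth, Q² T / (g A³) = 1, i.e. A³/T = Q²/g = 18.7²/9.81 = 35.65.
At y = 1.79 m: A³/T = 52.92 — over.
At y = 1.65 m: A³/T = 35.22 — close enough.

y_c = 1.65 m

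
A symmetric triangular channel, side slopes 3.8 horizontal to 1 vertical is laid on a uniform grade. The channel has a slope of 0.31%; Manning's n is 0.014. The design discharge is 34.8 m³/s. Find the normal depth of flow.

Manning's equation rearranged: A R^(2/3) = nQ / (1·√S) = 0.014 × 34.8 / (√0.0031) = 8.75.
Try y = 1.99 m: A R^(2/3) = 14.67 — high.
Try y = 1.34 m: A R^(2/3) = 5.109 — low.
Try y = 1.64 m: A R^(2/3) = 8.756 — ≈ 8.75.

y_n = 1.64 m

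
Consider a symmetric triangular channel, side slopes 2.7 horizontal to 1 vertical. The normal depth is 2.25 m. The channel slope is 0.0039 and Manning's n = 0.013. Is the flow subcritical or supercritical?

supercritical

For a triangular section with side slope z = 2.7: A = zy² = 2.7×2.25² = 13.67 m²; P = 2y√(1+z²) = 2×2.25×2.879 = 12.96 m.
Hydraulic radius R = A/P = 13.67/12.96 = 1.055 m.
V = (1/n) R^(2/3) √S = (1/0.013) × 1.055^(2/3) × √0.0039 = 4.978 m/s. Hydraulic depth D_h = A/T = 13.67/12.15 = 1.125 m.
Froude number Fr = V/√(g·D_h) = 4.978/√(9.81×1.125) = 1.5, which is greater than 1, so the flow is supercritical.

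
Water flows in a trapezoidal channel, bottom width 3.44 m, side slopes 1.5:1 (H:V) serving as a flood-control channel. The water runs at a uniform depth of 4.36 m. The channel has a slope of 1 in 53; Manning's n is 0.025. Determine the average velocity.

With bottom width b = 3.44 m and side slope z = 1.5: A = (b + zy)y = (3.44 + 1.5×4.36)×4.36 = 43.51 m²; P = b + 2y√(1+z²) = 3.44 + 2×4.36×1.803 = 19.16 m.
Hydraulic radius R = A/P = 43.51/19.16 = 2.271 m.
From Manning's equation, V = (1/n) R^(2/3) S^(1/2) = (1/0.025) × 2.271^(2/3) × 0.01887^(1/2) = 9.49 m/s.

V = 9.49 m/s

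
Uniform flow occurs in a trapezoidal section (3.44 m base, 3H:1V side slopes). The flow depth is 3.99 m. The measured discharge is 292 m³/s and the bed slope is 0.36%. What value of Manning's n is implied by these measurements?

With bottom width b = 3.44 m and side slope z = 3: A = (b + zy)y = (3.44 + 3×3.99)×3.99 = 61.49 m²; P = b + 2y√(1+z²) = 3.44 + 2×3.99×3.162 = 28.67 m.
Hydraulic radius R = A/P = 61.49/28.67 = 2.144 m.
Rearranging Manning's equation: n = (1/Q) A R^(2/3) S^(1/2) = (1/292) × 61.49 × 2.144^(2/3) × √0.0036 = 0.021.

n = 0.021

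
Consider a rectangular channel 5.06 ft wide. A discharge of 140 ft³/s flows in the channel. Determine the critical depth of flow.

y_c = 2.88 ft

For a rectangular channel, critical depth y_c = (q²/g)^(1/3) where q = Q/b = 140/5.06 = 27.67 ft²/s.
So y_c = (27.67²/32.2)^(1/3) = 2.88 ft.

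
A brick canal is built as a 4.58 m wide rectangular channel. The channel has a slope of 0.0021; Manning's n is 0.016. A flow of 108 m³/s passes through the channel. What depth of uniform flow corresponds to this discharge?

y_n = 5.9 m

Manning's equation rearranged: A R^(2/3) = nQ / (1·√S) = 0.016 × 108 / (√0.0021) = 37.71.
Trying y = 6.82 m: A R^(2/3) = 44.74 — high.
Trying y = 5.9 m: A R^(2/3) = 37.73 — ≈ 37.71.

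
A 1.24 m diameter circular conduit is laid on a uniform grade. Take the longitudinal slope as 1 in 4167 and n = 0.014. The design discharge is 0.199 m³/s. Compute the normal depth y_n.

y_n = 0.486 m

Manning's equation rearranged: A R^(2/3) = nQ / (1·√S) = 0.014 × 0.199 / (√0.00024) = 0.1798.
Try y = 0.406 m: A R^(2/3) = 0.1282 — low.
Try y = 0.486 m: A R^(2/3) = 0.1796 — ≈ 0.1798.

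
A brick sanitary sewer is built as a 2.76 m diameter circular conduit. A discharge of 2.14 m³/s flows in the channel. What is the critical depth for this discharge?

At critical depth, Q² T / (g A³) = 1, i.e. A³/T = Q²/g = 2.14²/9.81 = 0.4668.
Trying y = 0.75 m: A³/T = 0.9262 — over.
Trying y = 0.453 m: A³/T = 0.1289 — short.
Trying y = 0.629 m: A³/T = 0.4666 — matches.

y_c = 0.629 m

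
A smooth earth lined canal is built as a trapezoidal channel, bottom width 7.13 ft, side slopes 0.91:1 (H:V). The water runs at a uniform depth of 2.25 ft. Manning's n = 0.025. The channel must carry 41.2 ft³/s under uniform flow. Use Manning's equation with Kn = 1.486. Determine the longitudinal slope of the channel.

S = 0.000621

With bottom width b = 7.13 ft and side slope z = 0.91: A = (b + zy)y = (7.13 + 0.91×2.25)×2.25 = 20.65 ft²; P = b + 2y√(1+z²) = 7.13 + 2×2.25×1.352 = 13.21 ft.
Hydraulic radius R = A/P = 20.65/13.21 = 1.563 ft.
From Manning's equation, S = [nQ / (1.486 A R^(2/3))]² = [0.025 × 41.2 / (1.486 × 20.65 × 1.563^(2/3))]² = 0.000621.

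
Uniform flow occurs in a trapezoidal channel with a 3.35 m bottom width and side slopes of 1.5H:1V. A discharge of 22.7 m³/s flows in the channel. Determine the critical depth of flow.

y_c = 1.36 m

At critical depth, Q² T / (g A³) = 1, i.e. A³/T = Q²/g = 22.7²/9.81 = 52.53.
Trying y = 0.929 m: A³/T = 13.94 — short.
Trying y = 1.36 m: A³/T = 53.01 — matches.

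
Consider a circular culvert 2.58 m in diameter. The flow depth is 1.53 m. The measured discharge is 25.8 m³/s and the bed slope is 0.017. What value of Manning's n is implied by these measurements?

For a circular section of diameter D = 2.58 m at depth y = 1.53 m, the central angle is θ = 2 arccos(1 − 2y/D) = 3.516 rad. Then A = (D²/8)(θ − sin θ) = 3.23 m² and P = Dθ/2 = 4.535 m.
Hydraulic radius R = A/P = 3.23/4.535 = 0.7121 m.
Rearranging Manning's equation: n = (1/Q) A R^(2/3) S^(1/2) = (1/25.8) × 3.23 × 0.7121^(2/3) × √0.017 = 0.013.

n = 0.013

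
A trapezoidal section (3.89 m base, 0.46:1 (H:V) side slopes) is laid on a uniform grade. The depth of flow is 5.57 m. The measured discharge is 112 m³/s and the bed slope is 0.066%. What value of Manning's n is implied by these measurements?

With bottom width b = 3.89 m and side slope z = 0.46: A = (b + zy)y = (3.89 + 0.46×5.57)×5.57 = 35.94 m²; P = b + 2y√(1+z²) = 3.89 + 2×5.57×1.101 = 16.15 m.
Hydraulic radius R = A/P = 35.94/16.15 = 2.225 m.
Rearranging Manning's equation: n = (1/Q) A R^(2/3) S^(1/2) = (1/112) × 35.94 × 2.225^(2/3) × √0.00066 = 0.014.

n = 0.014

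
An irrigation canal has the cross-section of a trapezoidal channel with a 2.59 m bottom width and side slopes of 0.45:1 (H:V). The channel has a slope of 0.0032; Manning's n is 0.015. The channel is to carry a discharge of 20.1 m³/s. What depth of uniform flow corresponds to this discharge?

y_n = 1.7 m

Manning's equation rearranged: A R^(2/3) = nQ / (1·√S) = 0.015 × 20.1 / (√0.0032) = 5.33.
Trying y = 1.25 m: A R^(2/3) = 3.221 — low.
Trying y = 2.06 m: A R^(2/3) = 7.338 — high.
Trying y = 1.7 m: A R^(2/3) = 5.327 — close enough.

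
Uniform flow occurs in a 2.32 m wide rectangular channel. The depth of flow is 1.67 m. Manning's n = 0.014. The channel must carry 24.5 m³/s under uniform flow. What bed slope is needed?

S = 0.013

Flow area A = b·y = 2.32 × 1.67 = 3.874 m². Wetted perimeter P = b + 2y = 2.32 + 2×1.67 = 5.66 m.
Hydraulic radius R = A/P = 3.874/5.66 = 0.6845 m.
From Manning's equation, S = [nQ / (1 A R^(2/3))]² = [0.014 × 24.5 / (1 × 3.874 × 0.6845^(2/3))]² = 0.013.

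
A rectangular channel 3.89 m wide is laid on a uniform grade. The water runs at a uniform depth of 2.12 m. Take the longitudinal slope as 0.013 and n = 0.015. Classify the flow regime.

Flow area A = b·y = 3.89 × 2.12 = 8.247 m². Wetted perimeter P = b + 2y = 3.89 + 2×2.12 = 8.13 m.
Hydraulic radius R = A/P = 8.247/8.13 = 1.014 m.
V = (1/n) R^(2/3) √S = (1/0.015) × 1.014^(2/3) × √0.013 = 7.674 m/s. Hydraulic depth D_h = A/T = 8.247/3.89 = 2.12 m.
Froude number Fr = V/√(g·D_h) = 7.674/√(9.81×2.12) = 1.68, which is greater than 1, so the flow is supercritical.

supercritical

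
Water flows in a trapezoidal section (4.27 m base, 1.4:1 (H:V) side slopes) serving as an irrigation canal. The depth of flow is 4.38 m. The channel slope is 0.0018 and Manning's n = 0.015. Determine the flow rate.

With bottom width b = 4.27 m and side slope z = 1.4: A = (b + zy)y = (4.27 + 1.4×4.38)×4.38 = 45.56 m²; P = b + 2y√(1+z²) = 4.27 + 2×4.38×1.72 = 19.34 m.
Hydraulic radius R = A/P = 45.56/19.34 = 2.356 m.
Manning's equation: Q = (1/n) A R^(2/3) S^(1/2) = (1/0.015) × 45.56 × 2.356^(2/3) × 0.0018^(1/2) = 228 m³/s.

Q = 228 m³/s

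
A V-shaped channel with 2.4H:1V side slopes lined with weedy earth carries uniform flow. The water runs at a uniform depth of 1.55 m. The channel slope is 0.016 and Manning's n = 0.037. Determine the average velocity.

For a triangular section with side slope z = 2.4: A = zy² = 2.4×1.55² = 5.766 m²; P = 2y√(1+z²) = 2×1.55×2.6 = 8.06 m.
Hydraulic radius R = A/P = 5.766/8.06 = 0.7154 m.
From Manning's equation, V = (1/n) R^(2/3) S^(1/2) = (1/0.037) × 0.7154^(2/3) × 0.016^(1/2) = 2.73 m/s.

V = 2.73 m/s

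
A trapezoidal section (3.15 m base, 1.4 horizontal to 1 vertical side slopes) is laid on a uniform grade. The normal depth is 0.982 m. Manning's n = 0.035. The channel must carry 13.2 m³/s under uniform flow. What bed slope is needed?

S = 0.0181

With bottom width b = 3.15 m and side slope z = 1.4: A = (b + zy)y = (3.15 + 1.4×0.982)×0.982 = 4.443 m²; P = b + 2y√(1+z²) = 3.15 + 2×0.982×1.72 = 6.529 m.
Hydraulic radius R = A/P = 4.443/6.529 = 0.6806 m.
From Manning's equation, S = [nQ / (1 A R^(2/3))]² = [0.035 × 13.2 / (1 × 4.443 × 0.6806^(2/3))]² = 0.0181.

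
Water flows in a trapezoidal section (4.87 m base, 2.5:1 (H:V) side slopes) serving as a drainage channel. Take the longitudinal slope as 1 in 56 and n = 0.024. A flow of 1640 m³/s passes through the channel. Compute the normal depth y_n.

Manning's equation rearranged: A R^(2/3) = nQ / (1·√S) = 0.024 × 1640 / (√0.01786) = 294.5.
At y = 5.29 m: A R^(2/3) = 193.3 — short.
At y = 7.69 m: A R^(2/3) = 467.2 — over.
At y = 6.33 m: A R^(2/3) = 294 — matches.

y_n = 6.33 m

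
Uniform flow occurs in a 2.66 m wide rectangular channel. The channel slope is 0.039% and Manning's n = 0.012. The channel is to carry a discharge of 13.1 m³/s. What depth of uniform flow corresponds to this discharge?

Manning's equation rearranged: A R^(2/3) = nQ / (1·√S) = 0.012 × 13.1 / (√0.00039) = 7.96.
Trying y = 2.29 m: A R^(2/3) = 5.429 — too small.
Trying y = 3.13 m: A R^(2/3) = 7.952 — close enough.

y_n = 3.13 m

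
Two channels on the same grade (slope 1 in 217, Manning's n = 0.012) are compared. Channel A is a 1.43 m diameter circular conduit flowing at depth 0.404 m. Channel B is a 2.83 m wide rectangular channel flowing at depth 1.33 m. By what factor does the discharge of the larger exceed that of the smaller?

20.8

Channel A: For a circular section of diameter D = 1.43 m at depth y = 0.404 m, the central angle is θ = 2 arccos(1 − 2y/D) = 2.242 rad. Then A = (D²/8)(θ − sin θ) = 0.3728 m² and P = Dθ/2 = 1.603 m. Hydraulic radius R = A/P = 0.3728/1.603 = 0.2326 m. Q_A = (1/0.012)·0.3728·0.2326^(2/3)·√0.004608 = 0.7975 m³/s.
Channel B: Flow area A = b·y = 2.83 × 1.33 = 3.764 m². Wetted perimeter P = b + 2y = 2.83 + 2×1.33 = 5.49 m. Hydraulic radius R = A/P = 3.764/5.49 = 0.6856 m. Q_B = (1/0.012)·3.764·0.6856^(2/3)·√0.004608 = 16.56 m³/s.
The larger discharge is 16.56 m³/s and the smaller is 0.7975 m³/s; the ratio is 20.8.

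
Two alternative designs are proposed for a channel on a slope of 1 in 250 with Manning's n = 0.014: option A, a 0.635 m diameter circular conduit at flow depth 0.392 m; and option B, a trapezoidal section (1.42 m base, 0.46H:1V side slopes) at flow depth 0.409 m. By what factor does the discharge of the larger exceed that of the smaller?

4.36

Channel A: For a circular section of diameter D = 0.635 m at depth y = 0.392 m, the central angle is θ = 2 arccos(1 − 2y/D) = 3.615 rad. Then A = (D²/8)(θ − sin θ) = 0.2052 m² and P = Dθ/2 = 1.148 m. Hydraulic radius R = A/P = 0.2052/1.148 = 0.1788 m. Q_A = (1/0.014)·0.2052·0.1788^(2/3)·√0.004 = 0.2942 m³/s.
Channel B: With bottom width b = 1.42 m and side slope z = 0.46: A = (b + zy)y = (1.42 + 0.46×0.409)×0.409 = 0.6577 m²; P = b + 2y√(1+z²) = 1.42 + 2×0.409×1.101 = 2.32 m. Hydraulic radius R = A/P = 0.6577/2.32 = 0.2835 m. Q_B = (1/0.014)·0.6577·0.2835^(2/3)·√0.004 = 1.282 m³/s.
The larger discharge is 1.282 m³/s and the smaller is 0.2942 m³/s; the ratio is 4.36.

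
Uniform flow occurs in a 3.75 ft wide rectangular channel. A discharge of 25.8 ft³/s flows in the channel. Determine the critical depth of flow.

y_c = 1.14 ft

For a rectangular channel, critical depth y_c = (q²/g)^(1/3) where q = Q/b = 25.8/3.75 = 6.88 ft²/s.
So y_c = (6.88²/32.2)^(1/3) = 1.14 ft.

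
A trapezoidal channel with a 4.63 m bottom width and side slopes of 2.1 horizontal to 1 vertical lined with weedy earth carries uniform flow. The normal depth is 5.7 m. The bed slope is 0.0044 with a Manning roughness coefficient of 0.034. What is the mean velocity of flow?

V = 4.09 m/s

With bottom width b = 4.63 m and side slope z = 2.1: A = (b + zy)y = (4.63 + 2.1×5.7)×5.7 = 94.62 m²; P = b + 2y√(1+z²) = 4.63 + 2×5.7×2.326 = 31.15 m.
Hydraulic radius R = A/P = 94.62/31.15 = 3.038 m.
From Manning's equation, V = (1/n) R^(2/3) S^(1/2) = (1/0.034) × 3.038^(2/3) × 0.0044^(1/2) = 4.09 m/s.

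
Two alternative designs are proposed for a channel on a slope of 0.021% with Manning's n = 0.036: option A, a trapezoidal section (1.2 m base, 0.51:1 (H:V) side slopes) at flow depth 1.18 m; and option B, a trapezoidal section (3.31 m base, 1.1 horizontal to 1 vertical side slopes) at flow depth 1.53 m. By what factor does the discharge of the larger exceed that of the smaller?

Channel A: With bottom width b = 1.2 m and side slope z = 0.51: A = (b + zy)y = (1.2 + 0.51×1.18)×1.18 = 2.126 m²; P = b + 2y√(1+z²) = 1.2 + 2×1.18×1.123 = 3.849 m. Hydraulic radius R = A/P = 2.126/3.849 = 0.5524 m. Q_A = (1/0.036)·2.126·0.5524^(2/3)·√0.00021 = 0.5762 m³/s.
Channel B: With bottom width b = 3.31 m and side slope z = 1.1: A = (b + zy)y = (3.31 + 1.1×1.53)×1.53 = 7.639 m²; P = b + 2y√(1+z²) = 3.31 + 2×1.53×1.487 = 7.859 m. Hydraulic radius R = A/P = 7.639/7.859 = 0.972 m. Q_B = (1/0.036)·7.639·0.972^(2/3)·√0.00021 = 3.018 m³/s.
The larger discharge is 3.018 m³/s and the smaller is 0.5762 m³/s; the ratio is 5.24.

5.24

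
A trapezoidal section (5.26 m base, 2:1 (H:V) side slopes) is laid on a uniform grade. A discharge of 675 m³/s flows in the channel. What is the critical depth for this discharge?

At critical depth, Q² T / (g A³) = 1, i.e. A³/T = Q²/g = 675²/9.81 = 46440.
Try y = 4.46 m: A³/T = 10950 — short.
Try y = 7.26 m: A³/T = 86340 — over.
Try y = 6.29 m: A³/T = 46450 — close enough.

y_c = 6.29 m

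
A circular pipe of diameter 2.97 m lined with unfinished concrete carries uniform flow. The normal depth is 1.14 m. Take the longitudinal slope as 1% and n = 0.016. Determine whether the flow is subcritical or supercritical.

supercritical

For a circular section of diameter D = 2.97 m at depth y = 1.14 m, the central angle is θ = 2 arccos(1 − 2y/D) = 2.673 rad. Then A = (D²/8)(θ − sin θ) = 2.449 m² and P = Dθ/2 = 3.969 m.
Hydraulic radius R = A/P = 2.449/3.969 = 0.6169 m.
V = (1/n) R^(2/3) √S = (1/0.016) × 0.6169^(2/3) × √0.01 = 4.529 m/s. Hydraulic depth D_h = A/T = 2.449/2.889 = 0.8476 m.
Froude number Fr = V/√(g·D_h) = 4.529/√(9.81×0.8476) = 1.57, which is greater than 1, so the flow is supercritical.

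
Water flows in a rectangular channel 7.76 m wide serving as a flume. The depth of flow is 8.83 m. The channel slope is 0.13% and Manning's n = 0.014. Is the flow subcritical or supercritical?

subcritical

Flow area A = b·y = 7.76 × 8.83 = 68.52 m². Wetted perimeter P = b + 2y = 7.76 + 2×8.83 = 25.42 m.
Hydraulic radius R = A/P = 68.52/25.42 = 2.696 m.
V = (1/n) R^(2/3) √S = (1/0.014) × 2.696^(2/3) × √0.0013 = 4.988 m/s. Hydraulic depth D_h = A/T = 68.52/7.76 = 8.83 m.
Froude number Fr = V/√(g·D_h) = 4.988/√(9.81×8.83) = 0.536, which is less than 1, so the flow is subcritical.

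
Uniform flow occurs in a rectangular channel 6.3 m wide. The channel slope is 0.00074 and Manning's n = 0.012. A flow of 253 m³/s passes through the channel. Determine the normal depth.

Manning's equation rearranged: A R^(2/3) = nQ / (1·√S) = 0.012 × 253 / (√0.00074) = 111.6.
Try y = 12 m: A R^(2/3) = 139.1 — too large.
Try y = 9.91 m: A R^(2/3) = 111.6 — matches.

y_n = 9.91 m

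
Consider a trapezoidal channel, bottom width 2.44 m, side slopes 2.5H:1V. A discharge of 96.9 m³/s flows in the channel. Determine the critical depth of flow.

y_c = 2.7 m

At critical depth, Q² T / (g A³) = 1, i.e. A³/T = Q²/g = 96.9²/9.81 = 957.1.
Trying y = 3.16 m: A³/T = 1912 — too large.
Trying y = 2.7 m: A³/T = 958.4 — close enough.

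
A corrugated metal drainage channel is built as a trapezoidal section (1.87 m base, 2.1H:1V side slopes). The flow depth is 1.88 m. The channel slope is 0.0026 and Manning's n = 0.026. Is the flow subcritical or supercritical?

subcritical

With bottom width b = 1.87 m and side slope z = 2.1: A = (b + zy)y = (1.87 + 2.1×1.88)×1.88 = 10.94 m²; P = b + 2y√(1+z²) = 1.87 + 2×1.88×2.326 = 10.62 m.
Hydraulic radius R = A/P = 10.94/10.62 = 1.03 m.
V = (1/n) R^(2/3) √S = (1/0.026) × 1.03^(2/3) × √0.0026 = 2.001 m/s. Hydraulic depth D_h = A/T = 10.94/9.766 = 1.12 m.
Froude number Fr = V/√(g·D_h) = 2.001/√(9.81×1.12) = 0.604, which is less than 1, so the flow is subcritical.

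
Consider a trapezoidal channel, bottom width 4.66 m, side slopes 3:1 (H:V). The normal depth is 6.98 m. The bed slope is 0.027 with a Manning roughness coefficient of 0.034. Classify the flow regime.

With bottom width b = 4.66 m and side slope z = 3: A = (b + zy)y = (4.66 + 3×6.98)×6.98 = 178.7 m²; P = b + 2y√(1+z²) = 4.66 + 2×6.98×3.162 = 48.81 m.
Hydraulic radius R = A/P = 178.7/48.81 = 3.661 m.
V = (1/n) R^(2/3) √S = (1/0.034) × 3.661^(2/3) × √0.027 = 11.48 m/s. Hydraulic depth D_h = A/T = 178.7/46.54 = 3.839 m.
Froude number Fr = V/√(g·D_h) = 11.48/√(9.81×3.839) = 1.87, which is greater than 1, so the flow is supercritical.

supercritical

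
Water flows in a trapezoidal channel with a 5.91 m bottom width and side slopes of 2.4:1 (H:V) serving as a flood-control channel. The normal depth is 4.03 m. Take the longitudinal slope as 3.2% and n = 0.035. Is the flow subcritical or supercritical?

With bottom width b = 5.91 m and side slope z = 2.4: A = (b + zy)y = (5.91 + 2.4×4.03)×4.03 = 62.8 m²; P = b + 2y√(1+z²) = 5.91 + 2×4.03×2.6 = 26.87 m.
Hydraulic radius R = A/P = 62.8/26.87 = 2.337 m.
V = (1/n) R^(2/3) √S = (1/0.035) × 2.337^(2/3) × √0.032 = 9.002 m/s. Hydraulic depth D_h = A/T = 62.8/25.25 = 2.487 m.
Froude number Fr = V/√(g·D_h) = 9.002/√(9.81×2.487) = 1.82, which is greater than 1, so the flow is supercritical.

supercritical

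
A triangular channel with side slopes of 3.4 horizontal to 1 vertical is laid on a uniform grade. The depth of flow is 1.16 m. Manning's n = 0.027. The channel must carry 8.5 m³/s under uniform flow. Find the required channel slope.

S = 0.0055

For a triangular section with side slope z = 3.4: A = zy² = 3.4×1.16² = 4.575 m²; P = 2y√(1+z²) = 2×1.16×3.544 = 8.222 m.
Hydraulic radius R = A/P = 4.575/8.222 = 0.5564 m.
From Manning's equation, S = [nQ / (1 A R^(2/3))]² = [0.027 × 8.5 / (1 × 4.575 × 0.5564^(2/3))]² = 0.0055.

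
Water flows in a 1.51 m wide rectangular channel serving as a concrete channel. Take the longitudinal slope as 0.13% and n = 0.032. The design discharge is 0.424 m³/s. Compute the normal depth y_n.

y_n = 0.539 m

Manning's equation rearranged: A R^(2/3) = nQ / (1·√S) = 0.032 × 0.424 / (√0.0013) = 0.3763.
Trying y = 0.386 m: A R^(2/3) = 0.2346 — too small.
Trying y = 0.594 m: A R^(2/3) = 0.4304 — too large.
Trying y = 0.539 m: A R^(2/3) = 0.3764 — matches.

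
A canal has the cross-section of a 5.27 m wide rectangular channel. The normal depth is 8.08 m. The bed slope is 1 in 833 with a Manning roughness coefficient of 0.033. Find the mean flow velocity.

V = 1.66 m/s

Flow area A = b·y = 5.27 × 8.08 = 42.58 m². Wetted perimeter P = b + 2y = 5.27 + 2×8.08 = 21.43 m.
Hydraulic radius R = A/P = 42.58/21.43 = 1.987 m.
From Manning's equation, V = (1/n) R^(2/3) S^(1/2) = (1/0.033) × 1.987^(2/3) × 0.0012^(1/2) = 1.66 m/s.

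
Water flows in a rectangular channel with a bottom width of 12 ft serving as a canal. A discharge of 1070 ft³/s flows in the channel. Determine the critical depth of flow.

y_c = 6.27 ft

For a rectangular channel, critical depth y_c = (q²/g)^(1/3) where q = Q/b = 1070/12 = 89.17 ft²/s.
So y_c = (89.17²/32.2)^(1/3) = 6.27 ft.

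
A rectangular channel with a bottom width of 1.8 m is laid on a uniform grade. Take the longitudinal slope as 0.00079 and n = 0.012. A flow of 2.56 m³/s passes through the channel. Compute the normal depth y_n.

Manning's equation rearranged: A R^(2/3) = nQ / (1·√S) = 0.012 × 2.56 / (√0.00079) = 1.093.
Try y = 0.686 m: A R^(2/3) = 0.6583 — low.
Try y = 1.19 m: A R^(2/3) = 1.372 — high.
Try y = 0.999 m: A R^(2/3) = 1.092 — matches.

y_n = 0.999 m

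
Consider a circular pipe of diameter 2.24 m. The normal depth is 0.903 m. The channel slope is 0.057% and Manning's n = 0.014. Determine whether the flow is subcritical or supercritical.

subcritical

For a circular section of diameter D = 2.24 m at depth y = 0.903 m, the central angle is θ = 2 arccos(1 − 2y/D) = 2.752 rad. Then A = (D²/8)(θ − sin θ) = 1.487 m² and P = Dθ/2 = 3.082 m.
Hydraulic radius R = A/P = 1.487/3.082 = 0.4826 m.
V = (1/n) R^(2/3) √S = (1/0.014) × 0.4826^(2/3) × √0.00057 = 1.049 m/s. Hydraulic depth D_h = A/T = 1.487/2.198 = 0.6768 m.
Froude number Fr = V/√(g·D_h) = 1.049/√(9.81×0.6768) = 0.407, which is less than 1, so the flow is subcritical.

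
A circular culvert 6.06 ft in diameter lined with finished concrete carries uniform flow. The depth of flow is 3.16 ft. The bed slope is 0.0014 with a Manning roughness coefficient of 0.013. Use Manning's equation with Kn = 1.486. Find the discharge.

For a circular section of diameter D = 6.06 ft at depth y = 3.16 ft, the central angle is θ = 2 arccos(1 − 2y/D) = 3.227 rad. Then A = (D²/8)(θ − sin θ) = 15.21 ft² and P = Dθ/2 = 9.779 ft.
Hydraulic radius R = A/P = 15.21/9.779 = 1.555 ft.
Manning's equation: Q = (1.486/n) A R^(2/3) S^(1/2) = (1.486/0.013) × 15.21 × 1.555^(2/3) × 0.0014^(1/2) = 87.3 ft³/s.

Q = 87.3 ft³/s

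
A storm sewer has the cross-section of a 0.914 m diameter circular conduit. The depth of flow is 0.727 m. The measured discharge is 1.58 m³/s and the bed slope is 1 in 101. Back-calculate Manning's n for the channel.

n = 0.015

For a circular section of diameter D = 0.914 m at depth y = 0.727 m, the central angle is θ = 2 arccos(1 − 2y/D) = 4.406 rad. Then A = (D²/8)(θ − sin θ) = 0.5596 m² and P = Dθ/2 = 2.013 m.
Hydraulic radius R = A/P = 0.5596/2.013 = 0.2779 m.
Rearranging Manning's equation: n = (1/Q) A R^(2/3) S^(1/2) = (1/1.58) × 0.5596 × 0.2779^(2/3) × √0.009901 = 0.015.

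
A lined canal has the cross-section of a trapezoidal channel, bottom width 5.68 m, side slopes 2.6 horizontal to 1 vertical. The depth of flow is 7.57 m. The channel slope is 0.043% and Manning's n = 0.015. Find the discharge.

With bottom width b = 5.68 m and side slope z = 2.6: A = (b + zy)y = (5.68 + 2.6×7.57)×7.57 = 192 m²; P = b + 2y√(1+z²) = 5.68 + 2×7.57×2.786 = 47.86 m.
Hydraulic radius R = A/P = 192/47.86 = 4.012 m.
Manning's equation: Q = (1/n) A R^(2/3) S^(1/2) = (1/0.015) × 192 × 4.012^(2/3) × 0.00043^(1/2) = 670 m³/s.

Q = 670 m³/s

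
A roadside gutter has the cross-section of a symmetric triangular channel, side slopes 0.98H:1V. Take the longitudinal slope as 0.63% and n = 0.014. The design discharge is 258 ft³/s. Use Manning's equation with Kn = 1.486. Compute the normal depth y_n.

y_n = 4.73 ft

Manning's equation rearranged: A R^(2/3) = nQ / (1.486·√S) = 0.014 × 258 / (1.486 × √0.0063) = 30.62.
Try y = 4.05 ft: A R^(2/3) = 20.28 — too small.
Try y = 4.73 ft: A R^(2/3) = 30.68 — matches.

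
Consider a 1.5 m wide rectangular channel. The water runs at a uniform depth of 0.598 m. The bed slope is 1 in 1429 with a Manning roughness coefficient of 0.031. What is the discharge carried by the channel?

Q = 0.368 m³/s

Flow area A = b·y = 1.5 × 0.598 = 0.897 m². Wetted perimeter P = b + 2y = 1.5 + 2×0.598 = 2.696 m.
Hydraulic radius R = A/P = 0.897/2.696 = 0.3327 m.
Manning's equation: Q = (1/n) A R^(2/3) S^(1/2) = (1/0.031) × 0.897 × 0.3327^(2/3) × 0.0006998^(1/2) = 0.368 m³/s.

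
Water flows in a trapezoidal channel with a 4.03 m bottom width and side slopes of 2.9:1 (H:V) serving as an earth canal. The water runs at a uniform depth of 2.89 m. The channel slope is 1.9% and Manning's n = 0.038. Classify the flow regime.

With bottom width b = 4.03 m and side slope z = 2.9: A = (b + zy)y = (4.03 + 2.9×2.89)×2.89 = 35.87 m²; P = b + 2y√(1+z²) = 4.03 + 2×2.89×3.068 = 21.76 m.
Hydraulic radius R = A/P = 35.87/21.76 = 1.648 m.
V = (1/n) R^(2/3) √S = (1/0.038) × 1.648^(2/3) × √0.019 = 5.062 m/s. Hydraulic depth D_h = A/T = 35.87/20.79 = 1.725 m.
Froude number Fr = V/√(g·D_h) = 5.062/√(9.81×1.725) = 1.23, which is greater than 1, so the flow is supercritical.

supercritical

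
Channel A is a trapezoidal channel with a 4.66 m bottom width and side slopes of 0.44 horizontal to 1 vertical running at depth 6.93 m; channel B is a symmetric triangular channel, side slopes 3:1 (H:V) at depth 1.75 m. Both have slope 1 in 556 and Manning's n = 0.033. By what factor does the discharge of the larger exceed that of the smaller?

Channel A: With bottom width b = 4.66 m and side slope z = 0.44: A = (b + zy)y = (4.66 + 0.44×6.93)×6.93 = 53.42 m²; P = b + 2y√(1+z²) = 4.66 + 2×6.93×1.093 = 19.8 m. Hydraulic radius R = A/P = 53.42/19.8 = 2.698 m. Q_A = (1/0.033)·53.42·2.698^(2/3)·√0.001799 = 133.1 m³/s.
Channel B: For a triangular section with side slope z = 3: A = zy² = 3×1.75² = 9.188 m²; P = 2y√(1+z²) = 2×1.75×3.162 = 11.07 m. Hydraulic radius R = A/P = 9.188/11.07 = 0.8301 m. Q_B = (1/0.033)·9.188·0.8301^(2/3)·√0.001799 = 10.43 m³/s.
The larger discharge is 133.1 m³/s and the smaller is 10.43 m³/s; the ratio is 12.8.

12.8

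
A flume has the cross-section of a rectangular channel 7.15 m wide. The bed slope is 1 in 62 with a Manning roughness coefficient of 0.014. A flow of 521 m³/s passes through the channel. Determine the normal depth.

Manning's equation rearranged: A R^(2/3) = nQ / (1·√S) = 0.014 × 521 / (√0.01613) = 57.43.
Trying y = 3.48 m: A R^(2/3) = 36.32 — low.
Trying y = 5.56 m: A R^(2/3) = 66.75 — high.
Trying y = 4.94 m: A R^(2/3) = 57.44 — matches.

y_n = 4.94 m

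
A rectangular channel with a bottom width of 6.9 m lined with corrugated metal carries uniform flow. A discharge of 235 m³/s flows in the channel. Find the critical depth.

For a rectangular channel, critical depth y_c = (q²/g)^(1/3) where q = Q/b = 235/6.9 = 34.06 m²/s.
So y_c = (34.06²/9.81)^(1/3) = 4.91 m.

y_c = 4.91 m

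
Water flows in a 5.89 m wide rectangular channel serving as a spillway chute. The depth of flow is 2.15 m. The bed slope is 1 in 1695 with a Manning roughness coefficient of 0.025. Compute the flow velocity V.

Flow area A = b·y = 5.89 × 2.15 = 12.66 m². Wetted perimeter P = b + 2y = 5.89 + 2×2.15 = 10.19 m.
Hydraulic radius R = A/P = 12.66/10.19 = 1.243 m.
From Manning's equation, V = (1/n) R^(2/3) S^(1/2) = (1/0.025) × 1.243^(2/3) × 0.00059^(1/2) = 1.12 m/s.

V = 1.12 m/s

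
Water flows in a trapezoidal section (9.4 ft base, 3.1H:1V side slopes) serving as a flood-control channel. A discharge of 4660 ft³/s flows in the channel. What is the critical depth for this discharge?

At critical depth, Q² T / (g A³) = 1, i.e. A³/T = Q²/g = 4660²/32.2 = 674400.
At y = 7.71 ft: A³/T = 295900 — short.
At y = 11.7 ft: A³/T = 1862000 — over.
At y = 9.31 ft: A³/T = 673400 — matches.

y_c = 9.31 ft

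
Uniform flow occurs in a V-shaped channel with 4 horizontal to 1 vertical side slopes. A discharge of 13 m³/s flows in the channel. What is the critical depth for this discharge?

y_c = 1.17 m

At critical depth, Q² T / (g A³) = 1, i.e. A³/T = Q²/g = 13²/9.81 = 17.23.
Try y = 0.928 m: A³/T = 5.506 — too small.
Try y = 1.17 m: A³/T = 17.54 — matches.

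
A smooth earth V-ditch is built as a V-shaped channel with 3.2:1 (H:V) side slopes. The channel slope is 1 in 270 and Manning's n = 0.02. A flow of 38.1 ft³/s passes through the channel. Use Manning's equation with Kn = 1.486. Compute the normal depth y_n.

y_n = 1.73 ft

Manning's equation rearranged: A R^(2/3) = nQ / (1.486·√S) = 0.02 × 38.1 / (1.486 × √0.003704) = 8.426.
Try y = 1.52 ft: A R^(2/3) = 5.969 — short.
Try y = 2.21 ft: A R^(2/3) = 16.19 — over.
Try y = 1.73 ft: A R^(2/3) = 8.429 — matches.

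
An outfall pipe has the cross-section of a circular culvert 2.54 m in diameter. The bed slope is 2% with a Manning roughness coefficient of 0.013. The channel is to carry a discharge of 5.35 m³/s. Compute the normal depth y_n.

y_n = 0.622 m

Manning's equation rearranged: A R^(2/3) = nQ / (1·√S) = 0.013 × 5.35 / (√0.02) = 0.4918.
Trying y = 0.531 m: A R^(2/3) = 0.3585 — low.
Trying y = 0.737 m: A R^(2/3) = 0.6871 — high.
Trying y = 0.622 m: A R^(2/3) = 0.4922 — ≈ 0.4918.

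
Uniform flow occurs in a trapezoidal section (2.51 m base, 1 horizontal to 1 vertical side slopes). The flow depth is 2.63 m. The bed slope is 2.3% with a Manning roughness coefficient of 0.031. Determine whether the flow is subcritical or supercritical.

supercritical

With bottom width b = 2.51 m and side slope z = 1: A = (b + zy)y = (2.51 + 1×2.63)×2.63 = 13.52 m²; P = b + 2y√(1+z²) = 2.51 + 2×2.63×1.414 = 9.949 m.
Hydraulic radius R = A/P = 13.52/9.949 = 1.359 m.
V = (1/n) R^(2/3) √S = (1/0.031) × 1.359^(2/3) × √0.023 = 6.002 m/s. Hydraulic depth D_h = A/T = 13.52/7.77 = 1.74 m.
Froude number Fr = V/√(g·D_h) = 6.002/√(9.81×1.74) = 1.45, which is greater than 1, so the flow is supercritical.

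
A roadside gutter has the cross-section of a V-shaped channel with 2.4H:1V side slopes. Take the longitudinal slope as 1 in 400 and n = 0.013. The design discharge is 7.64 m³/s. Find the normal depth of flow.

y_n = 1.13 m

Manning's equation rearranged: A R^(2/3) = nQ / (1·√S) = 0.013 × 7.64 / (√0.0025) = 1.986.
At y = 1.4 m: A R^(2/3) = 3.516 — over.
At y = 1.13 m: A R^(2/3) = 1.986 — matches.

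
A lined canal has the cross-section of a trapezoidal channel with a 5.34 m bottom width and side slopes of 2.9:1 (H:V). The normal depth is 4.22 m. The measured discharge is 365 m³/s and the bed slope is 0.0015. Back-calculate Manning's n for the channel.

With bottom width b = 5.34 m and side slope z = 2.9: A = (b + zy)y = (5.34 + 2.9×4.22)×4.22 = 74.18 m²; P = b + 2y√(1+z²) = 5.34 + 2×4.22×3.068 = 31.23 m.
Hydraulic radius R = A/P = 74.18/31.23 = 2.375 m.
Rearranging Manning's equation: n = (1/Q) A R^(2/3) S^(1/2) = (1/365) × 74.18 × 2.375^(2/3) × √0.0015 = 0.014.

n = 0.014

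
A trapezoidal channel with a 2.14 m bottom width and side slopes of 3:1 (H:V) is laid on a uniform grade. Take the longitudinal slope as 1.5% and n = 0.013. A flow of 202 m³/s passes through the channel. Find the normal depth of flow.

y_n = 2.19 m

Manning's equation rearranged: A R^(2/3) = nQ / (1·√S) = 0.013 × 202 / (√0.015) = 21.44.
Try y = 2.57 m: A R^(2/3) = 31.32 — high.
Try y = 1.57 m: A R^(2/3) = 9.958 — low.
Try y = 2.19 m: A R^(2/3) = 21.45 — close enough.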